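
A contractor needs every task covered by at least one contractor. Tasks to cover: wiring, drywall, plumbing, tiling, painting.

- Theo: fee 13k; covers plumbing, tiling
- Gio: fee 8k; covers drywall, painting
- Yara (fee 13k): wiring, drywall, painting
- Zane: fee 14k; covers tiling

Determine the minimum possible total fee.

26

This is an integer covering problem.
Choose Theo and Yara: together they cover wiring, drywall, plumbing, tiling, painting — every task.
Total fee: 13 + 13 = 26.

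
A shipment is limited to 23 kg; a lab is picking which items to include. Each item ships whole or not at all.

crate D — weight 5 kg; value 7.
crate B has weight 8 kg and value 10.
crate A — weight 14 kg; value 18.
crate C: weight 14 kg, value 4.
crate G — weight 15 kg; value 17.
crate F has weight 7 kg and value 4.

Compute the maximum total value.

crate B + crate G: weight 8 + 15 = 23 ≤ 23, value 10 + 17 = 27.
crate B + crate A: weight 8 + 14 = 22 ≤ 23, value 10 + 18 = 28.
Best is crate B and crate A with total value 28.

28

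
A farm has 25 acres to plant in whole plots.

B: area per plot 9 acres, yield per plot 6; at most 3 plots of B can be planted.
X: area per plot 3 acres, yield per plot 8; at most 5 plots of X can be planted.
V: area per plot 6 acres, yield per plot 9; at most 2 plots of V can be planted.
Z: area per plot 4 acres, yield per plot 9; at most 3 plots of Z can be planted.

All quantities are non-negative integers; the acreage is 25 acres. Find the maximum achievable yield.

59

This is a bounded integer knapsack.
Take 4×X and 3×Z: area 24 ≤ 25, yield 4·8 + 3·9 = 59.
No other integer combination yields more.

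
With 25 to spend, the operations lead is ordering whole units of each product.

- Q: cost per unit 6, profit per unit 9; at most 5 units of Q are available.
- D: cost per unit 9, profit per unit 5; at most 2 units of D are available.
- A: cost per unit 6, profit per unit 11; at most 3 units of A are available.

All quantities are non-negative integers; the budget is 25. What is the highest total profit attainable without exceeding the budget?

1×Q and 3×A: cost 24 ≤ 25, profit 1·9 + 3·11 = 42.
2×Q and 2×A: cost 24 ≤ 25, profit 2·9 + 2·11 = 40.
Best is 42.

42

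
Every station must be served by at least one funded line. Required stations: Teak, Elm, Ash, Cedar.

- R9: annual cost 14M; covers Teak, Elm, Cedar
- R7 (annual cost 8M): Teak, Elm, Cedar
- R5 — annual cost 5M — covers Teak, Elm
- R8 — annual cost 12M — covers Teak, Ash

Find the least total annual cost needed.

20

The greedy cost-per-new-station heuristic would pick R5, R7, and R8 for 25, but a cheaper cover exists.
Choose R7 and R8: together they cover Teak, Elm, Ash, Cedar — every station.
Total annual cost: 8 + 12 = 20.
No cover costs less than 20.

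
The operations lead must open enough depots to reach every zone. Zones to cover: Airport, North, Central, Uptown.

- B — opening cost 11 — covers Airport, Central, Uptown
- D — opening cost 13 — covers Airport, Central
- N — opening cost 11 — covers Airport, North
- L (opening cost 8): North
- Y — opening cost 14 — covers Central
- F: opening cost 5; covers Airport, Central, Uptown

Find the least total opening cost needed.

Choose L and F: together they cover Airport, North, Central, Uptown — every zone.
Total opening cost: 8 + 5 = 13.
No cover costs less than 13.

13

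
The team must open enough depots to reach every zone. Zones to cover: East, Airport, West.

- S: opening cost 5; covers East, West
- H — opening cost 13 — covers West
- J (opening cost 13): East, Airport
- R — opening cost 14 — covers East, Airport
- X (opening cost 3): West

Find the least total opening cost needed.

16

The greedy cost-per-new-zone heuristic would pick S and J for 18, but a cheaper cover exists.
Choose J and X: together they cover East, Airport, West — every zone.
Total opening cost: 13 + 3 = 16.
No cover costs less than 16.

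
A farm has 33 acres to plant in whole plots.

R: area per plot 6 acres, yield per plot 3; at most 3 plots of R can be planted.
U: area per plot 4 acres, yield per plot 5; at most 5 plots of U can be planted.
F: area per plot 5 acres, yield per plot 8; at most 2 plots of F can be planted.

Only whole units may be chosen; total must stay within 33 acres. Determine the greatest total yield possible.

41

Take 5×U and 2×F: area 30 ≤ 33, yield 5·5 + 2·8 = 41.
F has the best ratio (8/5) and is taken to its limit of 2; remaining capacity is filled optimally with the others.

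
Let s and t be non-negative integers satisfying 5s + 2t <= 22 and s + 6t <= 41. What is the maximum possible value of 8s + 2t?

34

(s,t)=(4,1): 5·4+2·1=22≤22, 1·4+6·1=10≤41, objective 34.
(s,t)=(4,0): 5·4+2·0=20≤22, 1·4+6·0=4≤41, objective 32.
(s,t)=(3,2): 5·3+2·2=19≤22, 1·3+6·2=15≤41, objective 28.
The best lattice point is (4,1), giving 34.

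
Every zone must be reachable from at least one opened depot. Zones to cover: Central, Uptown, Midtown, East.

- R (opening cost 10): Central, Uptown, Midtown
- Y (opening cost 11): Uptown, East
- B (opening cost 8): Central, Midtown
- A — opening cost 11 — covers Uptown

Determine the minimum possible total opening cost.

This is an integer covering problem.
The greedy cost-per-new-zone heuristic would pick R and Y for 21, but a cheaper cover exists.
Choose Y and B: together they cover Central, Uptown, Midtown, East — every zone.
Total opening cost: 11 + 8 = 19.
No cover costs less than 19.

19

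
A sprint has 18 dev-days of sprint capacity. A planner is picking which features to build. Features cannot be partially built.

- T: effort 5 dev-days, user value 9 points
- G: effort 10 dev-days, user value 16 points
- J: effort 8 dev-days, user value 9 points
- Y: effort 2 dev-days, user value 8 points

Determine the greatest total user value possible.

33

Allowing fractional choices, the relaxed optimum would be about 34.1, but features are indivisible.
T + G: effort 5 + 10 = 15 ≤ 18, user value 9 + 16 = 25.
T + J + Y: effort 5 + 8 + 2 = 15 ≤ 18, user value 9 + 9 + 8 = 26.
T + G + Y: effort 5 + 10 + 2 = 17 ≤ 18, user value 9 + 16 + 8 = 33.
Best is T, G, and Y with total user value 33.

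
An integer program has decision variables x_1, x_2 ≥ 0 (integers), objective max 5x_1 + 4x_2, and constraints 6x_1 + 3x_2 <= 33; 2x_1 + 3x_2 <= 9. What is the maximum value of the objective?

20

(x_1,x_2)=(4,0): 6·4+3·0=24≤33, 2·4+3·0=8≤9, objective 20.
(x_1,x_2)=(3,1): 6·3+3·1=21≤33, 2·3+3·1=9≤9, objective 19.
The best lattice point is (4,0), giving 20.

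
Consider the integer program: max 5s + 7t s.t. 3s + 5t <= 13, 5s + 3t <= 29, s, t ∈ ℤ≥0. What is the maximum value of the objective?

20

(s,t)=(4,0): 3·4+5·0=12≤13, 5·4+3·0=20≤29, objective 20.
(s,t)=(3,0): 3·3+5·0=9≤13, 5·3+3·0=15≤29, objective 15.
The best lattice point is (4,0), giving 20.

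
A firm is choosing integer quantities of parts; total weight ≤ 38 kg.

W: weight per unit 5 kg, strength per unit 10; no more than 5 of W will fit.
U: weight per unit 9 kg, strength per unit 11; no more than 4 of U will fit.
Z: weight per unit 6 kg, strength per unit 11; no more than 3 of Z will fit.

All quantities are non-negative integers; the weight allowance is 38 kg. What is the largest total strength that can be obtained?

This is a bounded integer knapsack.
W has the best ratio (10/5); taking only W gives at most 5×10 = 50 (stopped by the supply cap of 5).
Mixing does better — 4×W and 3×Z: weight 38 ≤ 38, strength 4·10 + 3·11 = 73.

73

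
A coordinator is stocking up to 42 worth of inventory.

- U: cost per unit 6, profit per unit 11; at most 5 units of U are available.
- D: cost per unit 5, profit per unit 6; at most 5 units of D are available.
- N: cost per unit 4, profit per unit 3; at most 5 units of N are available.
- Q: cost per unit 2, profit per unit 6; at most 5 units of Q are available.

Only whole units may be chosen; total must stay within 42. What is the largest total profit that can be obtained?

This is a bounded integer knapsack.
Take 5×U and 5×Q: cost 40 ≤ 42, profit 5·11 + 5·6 = 85.
Q has the best ratio (6/2) and is taken to its limit of 5; remaining capacity is filled optimally with the others.

85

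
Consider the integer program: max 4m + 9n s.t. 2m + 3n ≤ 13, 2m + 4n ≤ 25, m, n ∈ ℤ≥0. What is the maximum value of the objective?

(m,n)=(0,4): 2·0+3·4=12≤13, 2·0+4·4=16≤25, objective 36.
(m,n)=(1,3): 2·1+3·3=11≤13, 2·1+4·3=14≤25, objective 31.
(m,n)=(0,3): 2·0+3·3=9≤13, 2·0+4·3=12≤25, objective 27.
The best lattice point is (0,4), giving 36.

36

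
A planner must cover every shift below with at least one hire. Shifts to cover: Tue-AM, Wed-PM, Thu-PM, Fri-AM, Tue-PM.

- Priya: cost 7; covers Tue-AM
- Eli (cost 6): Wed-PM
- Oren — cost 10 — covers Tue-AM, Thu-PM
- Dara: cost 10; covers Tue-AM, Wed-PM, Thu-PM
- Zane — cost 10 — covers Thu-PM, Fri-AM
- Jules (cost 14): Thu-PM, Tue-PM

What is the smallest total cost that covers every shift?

This is a weighted set-cover instance.
Choose Dara, Zane, and Jules: together they cover Tue-AM, Wed-PM, Thu-PM, Fri-AM, Tue-PM — every shift.
Total cost: 10 + 10 + 14 = 34.
No cover costs less than 34.

34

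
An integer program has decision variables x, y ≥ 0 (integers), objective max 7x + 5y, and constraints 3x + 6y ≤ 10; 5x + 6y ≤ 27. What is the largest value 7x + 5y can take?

21

Relaxing integrality, the LP optimum is 23.33 at (x,y) = (3.33, 0), which is not an integer point.
(x,y)=(3,0) is feasible, giving 21.
(x,y)=(2,0) is feasible, giving 14.
Maximum is 21 at (x,y)=(3,0).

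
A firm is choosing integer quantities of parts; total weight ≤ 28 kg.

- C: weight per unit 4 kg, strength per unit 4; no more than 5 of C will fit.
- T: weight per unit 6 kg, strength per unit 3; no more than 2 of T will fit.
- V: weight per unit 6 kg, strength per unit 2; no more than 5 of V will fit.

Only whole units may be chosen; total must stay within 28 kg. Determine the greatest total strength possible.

23

Take 5×C and 1×T: weight 26 ≤ 28, strength 5·4 + 1·3 = 23.
C has the best ratio (4/4) and is taken to its limit of 5; remaining capacity is filled optimally with the others.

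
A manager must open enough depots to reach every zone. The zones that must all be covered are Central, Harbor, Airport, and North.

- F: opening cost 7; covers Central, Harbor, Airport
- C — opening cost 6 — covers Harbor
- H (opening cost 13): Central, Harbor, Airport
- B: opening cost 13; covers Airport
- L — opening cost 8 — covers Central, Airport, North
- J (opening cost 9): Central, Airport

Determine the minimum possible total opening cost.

14

Choose C and L: together they cover Central, Harbor, Airport, North — every zone.
Total opening cost: 6 + 8 = 14.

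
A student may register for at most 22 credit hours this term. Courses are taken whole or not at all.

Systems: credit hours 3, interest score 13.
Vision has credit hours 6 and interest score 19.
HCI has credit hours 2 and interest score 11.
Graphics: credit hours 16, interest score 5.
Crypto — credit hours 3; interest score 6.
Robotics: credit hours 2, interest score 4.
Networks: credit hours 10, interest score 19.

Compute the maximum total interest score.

Treat it as a binary knapsack problem.
Allowing fractional choices, the relaxed optimum would be about 64.4, but courses are indivisible.
Vision + HCI + Crypto + Networks: credit hours 6 + 2 + 3 + 10 = 21 ≤ 22, interest score 19 + 11 + 6 + 19 = 55.
Systems + Vision + HCI + Networks: credit hours 3 + 6 + 2 + 10 = 21 ≤ 22, interest score 13 + 19 + 11 + 19 = 62.
Systems + Vision + Crypto + Networks: credit hours 3 + 6 + 3 + 10 = 22 ≤ 22, interest score 13 + 19 + 6 + 19 = 57.
Best is Systems, Vision, HCI, and Networks with total interest score 62.

62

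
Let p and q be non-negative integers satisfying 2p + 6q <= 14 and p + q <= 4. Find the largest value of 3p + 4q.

13

(p,q)=(3,1) is feasible, giving 13.
(p,q)=(4,0) is feasible, giving 12.
(p,q)=(1,2) is feasible, giving 11.
(p,q)=(2,1) is feasible, giving 10.
Maximum is 13 at (p,q)=(3,1).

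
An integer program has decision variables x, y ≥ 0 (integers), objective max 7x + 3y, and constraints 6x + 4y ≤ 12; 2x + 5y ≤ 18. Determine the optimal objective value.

14

(x,y)=(2,0): 6·2+4·0=12≤12, 2·2+5·0=4≤18, objective 14.
(x,y)=(1,1): 6·1+4·1=10≤12, 2·1+5·1=7≤18, objective 10.
(x,y)=(1,0): 6·1+4·0=6≤12, 2·1+5·0=2≤18, objective 7.
Maximum is 14 at (x,y)=(2,0).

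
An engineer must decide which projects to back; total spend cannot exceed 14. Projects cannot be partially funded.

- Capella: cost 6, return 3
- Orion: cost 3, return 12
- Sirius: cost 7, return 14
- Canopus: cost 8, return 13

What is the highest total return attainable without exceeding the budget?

Allowing fractional choices, the relaxed optimum would be about 32.5, but projects are indivisible.
Orion + Sirius: cost 3 + 7 = 10 ≤ 14, return 12 + 14 = 26.
Orion + Canopus: cost 3 + 8 = 11 ≤ 14, return 12 + 13 = 25.
Capella + Sirius: cost 6 + 7 = 13 ≤ 14, return 3 + 14 = 17.
Best is Orion and Sirius with total return 26.

26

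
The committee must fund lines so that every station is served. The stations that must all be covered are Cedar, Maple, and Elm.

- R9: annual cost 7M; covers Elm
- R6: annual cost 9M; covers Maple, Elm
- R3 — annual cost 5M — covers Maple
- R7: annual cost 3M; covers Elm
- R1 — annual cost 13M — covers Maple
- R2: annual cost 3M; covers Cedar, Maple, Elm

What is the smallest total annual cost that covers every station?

This is a weighted set-cover instance.
R2 alone covers Cedar, Maple, Elm — every station.
Total annual cost: 3.
No cover costs less than 3.

3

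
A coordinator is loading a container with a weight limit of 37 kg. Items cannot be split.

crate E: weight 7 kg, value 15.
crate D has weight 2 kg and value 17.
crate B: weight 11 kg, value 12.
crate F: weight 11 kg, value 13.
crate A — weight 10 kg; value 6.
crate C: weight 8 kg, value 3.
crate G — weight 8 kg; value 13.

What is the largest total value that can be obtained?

61

Allowing fractional choices, the relaxed optimum would be about 67.8, but items are indivisible.
crate E + crate D + crate F + crate G: weight 7 + 2 + 11 + 8 = 28 ≤ 37, value 15 + 17 + 13 + 13 = 58.
crate E + crate D + crate F + crate C + crate G: weight 7 + 2 + 11 + 8 + 8 = 36 ≤ 37, value 15 + 17 + 13 + 3 + 13 = 61.
crate E + crate D + crate B + crate C + crate G: weight 7 + 2 + 11 + 8 + 8 = 36 ≤ 37, value 15 + 17 + 12 + 3 + 13 = 60.
Best is crate E, crate D, crate F, crate C, and crate G with total value 61.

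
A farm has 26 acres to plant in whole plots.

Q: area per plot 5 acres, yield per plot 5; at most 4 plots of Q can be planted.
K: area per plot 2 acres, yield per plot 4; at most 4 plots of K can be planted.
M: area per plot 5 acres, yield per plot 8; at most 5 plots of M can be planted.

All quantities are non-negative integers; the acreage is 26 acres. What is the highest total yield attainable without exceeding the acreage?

Take 3×K and 4×M: area 26 ≤ 26, yield 3·4 + 4·8 = 44.
No other integer combination yields more.

44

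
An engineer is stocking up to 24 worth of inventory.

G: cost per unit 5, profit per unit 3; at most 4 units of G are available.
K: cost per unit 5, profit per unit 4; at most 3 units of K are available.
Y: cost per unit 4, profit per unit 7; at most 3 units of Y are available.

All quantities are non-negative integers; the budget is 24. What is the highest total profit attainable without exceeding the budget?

29

This is a bounded integer knapsack.
Y has the best ratio (7/4); taking only Y gives at most 3×7 = 21 (stopped by the supply cap of 3).
Mixing does better — 2×K and 3×Y: cost 22 ≤ 24, profit 2·4 + 3·7 = 29.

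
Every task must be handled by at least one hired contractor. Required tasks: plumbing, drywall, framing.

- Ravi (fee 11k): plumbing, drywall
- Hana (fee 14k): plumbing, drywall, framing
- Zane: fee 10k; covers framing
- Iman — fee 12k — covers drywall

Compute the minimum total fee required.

Hana alone covers plumbing, drywall, framing — every task.
Total fee: 14.
No cover costs less than 14.

14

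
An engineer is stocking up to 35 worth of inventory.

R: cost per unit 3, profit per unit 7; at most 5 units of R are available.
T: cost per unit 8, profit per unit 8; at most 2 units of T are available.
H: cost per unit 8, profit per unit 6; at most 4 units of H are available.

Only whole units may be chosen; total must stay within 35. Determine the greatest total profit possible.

Take 5×R and 2×T: cost 31 ≤ 35, profit 5·7 + 2·8 = 51.
R has the best ratio (7/3) and is taken to its limit of 5; remaining capacity is filled optimally with the others.

51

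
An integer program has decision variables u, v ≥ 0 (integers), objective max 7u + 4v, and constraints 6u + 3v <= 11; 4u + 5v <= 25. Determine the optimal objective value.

Relaxing integrality, the LP optimum is 14.67 at (u,v) = (0, 3.67), which is not an integer point.
(u,v)=(0,3): 6·0+3·3=9≤11, 4·0+5·3=15≤25, objective 12.
(u,v)=(0,2): 6·0+3·2=6≤11, 4·0+5·2=10≤25, objective 8.
Maximum is 12 at (u,v)=(0,3).

12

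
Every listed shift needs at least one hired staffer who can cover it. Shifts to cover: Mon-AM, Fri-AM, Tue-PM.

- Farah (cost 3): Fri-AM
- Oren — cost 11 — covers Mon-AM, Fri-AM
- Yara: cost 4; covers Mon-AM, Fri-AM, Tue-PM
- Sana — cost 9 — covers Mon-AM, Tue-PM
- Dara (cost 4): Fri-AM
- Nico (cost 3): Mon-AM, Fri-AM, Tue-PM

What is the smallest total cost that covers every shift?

3

Nico alone covers Mon-AM, Fri-AM, Tue-PM — every shift.
Total cost: 3.
No cover costs less than 3.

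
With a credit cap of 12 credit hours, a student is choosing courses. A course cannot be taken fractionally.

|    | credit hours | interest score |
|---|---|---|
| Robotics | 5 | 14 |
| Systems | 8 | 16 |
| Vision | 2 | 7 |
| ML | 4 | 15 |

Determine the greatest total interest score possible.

36

This is an integer program with binary decision variables.
Robotics + Vision + ML: credit hours 5 + 2 + 4 = 11 ≤ 12, interest score 14 + 7 + 15 = 36.
Systems + ML: credit hours 8 + 4 = 12 ≤ 12, interest score 16 + 15 = 31.
Best is Robotics, Vision, and ML with total interest score 36.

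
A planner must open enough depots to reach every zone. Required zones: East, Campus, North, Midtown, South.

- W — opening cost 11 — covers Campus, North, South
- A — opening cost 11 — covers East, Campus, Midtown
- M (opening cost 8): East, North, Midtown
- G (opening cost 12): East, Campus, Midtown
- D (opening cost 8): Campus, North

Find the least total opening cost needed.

19

This is an integer covering problem.
Choose W and M: together they cover East, Campus, North, Midtown, South — every zone.
Total opening cost: 11 + 8 = 19.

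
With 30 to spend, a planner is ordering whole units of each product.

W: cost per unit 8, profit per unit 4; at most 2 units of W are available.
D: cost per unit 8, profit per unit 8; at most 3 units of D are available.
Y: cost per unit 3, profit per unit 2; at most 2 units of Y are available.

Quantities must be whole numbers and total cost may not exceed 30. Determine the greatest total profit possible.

28

D has the best ratio (8/8); taking only D gives at most 3×8 = 24 (stopped by the cost limit).
Mixing does better — 3×D and 2×Y: cost 30 ≤ 30, profit 3·8 + 2·2 = 28.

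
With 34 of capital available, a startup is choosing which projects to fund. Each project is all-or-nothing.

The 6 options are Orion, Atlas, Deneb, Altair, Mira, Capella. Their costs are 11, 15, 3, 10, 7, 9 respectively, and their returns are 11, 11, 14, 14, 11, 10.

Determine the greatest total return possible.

50

Orion + Deneb + Altair + Capella: cost 11 + 3 + 10 + 9 = 33 ≤ 34, return 11 + 14 + 14 + 10 = 49.
Deneb + Altair + Mira + Capella: cost 3 + 10 + 7 + 9 = 29 ≤ 34, return 14 + 14 + 11 + 10 = 49.
Orion + Deneb + Altair + Mira: cost 11 + 3 + 10 + 7 = 31 ≤ 34, return 11 + 14 + 14 + 11 = 50.
Best is Orion, Deneb, Altair, and Mira with total return 50.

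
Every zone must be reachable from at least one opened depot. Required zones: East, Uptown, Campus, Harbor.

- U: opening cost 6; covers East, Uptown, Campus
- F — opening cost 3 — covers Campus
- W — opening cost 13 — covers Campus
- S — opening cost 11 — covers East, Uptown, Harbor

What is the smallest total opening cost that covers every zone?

This is an integer covering problem.
Choose F and S: together they cover East, Uptown, Campus, Harbor — every zone.
Total opening cost: 3 + 11 = 14.

14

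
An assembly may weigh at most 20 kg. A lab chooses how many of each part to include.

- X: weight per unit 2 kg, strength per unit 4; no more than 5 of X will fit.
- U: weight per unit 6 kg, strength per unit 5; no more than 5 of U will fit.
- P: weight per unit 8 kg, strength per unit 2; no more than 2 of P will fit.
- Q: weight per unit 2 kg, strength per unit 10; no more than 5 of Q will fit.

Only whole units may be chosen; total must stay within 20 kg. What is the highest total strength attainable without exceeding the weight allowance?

Q has the best ratio (10/2); taking only Q gives at most 5×10 = 50 (stopped by the supply cap of 5).
Mixing does better — 5×X and 5×Q: weight 20 ≤ 20, strength 5·4 + 5·10 = 70.

70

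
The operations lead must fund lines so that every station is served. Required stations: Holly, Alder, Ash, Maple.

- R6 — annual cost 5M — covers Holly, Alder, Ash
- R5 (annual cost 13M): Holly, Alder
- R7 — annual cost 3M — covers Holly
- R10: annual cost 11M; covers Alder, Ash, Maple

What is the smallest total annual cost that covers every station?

14

This is a weighted set-cover instance.
The greedy cost-per-new-station heuristic would pick R6 and R10 for 16, but a cheaper cover exists.
Choose R7 and R10: together they cover Holly, Alder, Ash, Maple — every station.
Total annual cost: 3 + 11 = 14.
No cover costs less than 14.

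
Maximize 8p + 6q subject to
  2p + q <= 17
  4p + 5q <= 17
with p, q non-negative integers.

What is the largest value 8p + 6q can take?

(p,q)=(4,0): 2·4+1·0=8≤17, 4·4+5·0=16≤17, objective 32.
(p,q)=(3,1): 2·3+1·1=7≤17, 4·3+5·1=17≤17, objective 30.
(p,q)=(3,0): 2·3+1·0=6≤17, 4·3+5·0=12≤17, objective 24.
Maximum is 32 at (p,q)=(4,0).

32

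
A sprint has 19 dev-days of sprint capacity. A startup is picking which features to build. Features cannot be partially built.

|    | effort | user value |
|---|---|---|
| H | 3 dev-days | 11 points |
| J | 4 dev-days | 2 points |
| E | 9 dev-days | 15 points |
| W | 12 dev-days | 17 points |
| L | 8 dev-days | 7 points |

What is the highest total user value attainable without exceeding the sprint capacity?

30

H + J + E: effort 3 + 4 + 9 = 16 ≤ 19, user value 11 + 2 + 15 = 28.
H + W: effort 3 + 12 = 15 ≤ 19, user value 11 + 17 = 28.
H + J + W: effort 3 + 4 + 12 = 19 ≤ 19, user value 11 + 2 + 17 = 30.
Best is H, J, and W with total user value 30.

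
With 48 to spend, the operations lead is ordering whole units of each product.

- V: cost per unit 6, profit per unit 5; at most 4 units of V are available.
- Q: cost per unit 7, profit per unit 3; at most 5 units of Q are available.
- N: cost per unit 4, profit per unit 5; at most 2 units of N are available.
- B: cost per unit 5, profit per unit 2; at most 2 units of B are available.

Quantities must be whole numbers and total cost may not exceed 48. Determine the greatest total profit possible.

36

4×V, 2×Q, and 2×N: cost 46 ≤ 48, profit 4·5 + 2·3 + 2·5 = 36.
4×V, 1×Q, 2×N, and 1×B: cost 44 ≤ 48, profit 4·5 + 1·3 + 2·5 + 1·2 = 35.
Best is 36.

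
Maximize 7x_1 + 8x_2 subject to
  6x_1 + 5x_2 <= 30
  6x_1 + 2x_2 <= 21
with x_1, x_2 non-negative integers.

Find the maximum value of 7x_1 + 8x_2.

(x_1,x_2)=(0,6): 6·0+5·6=30≤30, 6·0+2·6=12≤21, objective 48.
(x_1,x_2)=(0,5): 6·0+5·5=25≤30, 6·0+2·5=10≤21, objective 40.
Maximum is 48 at (x_1,x_2)=(0,6).

48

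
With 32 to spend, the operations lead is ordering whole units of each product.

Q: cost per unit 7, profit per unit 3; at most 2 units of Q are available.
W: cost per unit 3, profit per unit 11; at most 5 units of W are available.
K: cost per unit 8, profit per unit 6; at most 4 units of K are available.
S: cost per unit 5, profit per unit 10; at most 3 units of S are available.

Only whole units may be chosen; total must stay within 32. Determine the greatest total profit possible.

85

This is a bounded integer knapsack.
1×Q, 5×W, and 2×S: cost 32 ≤ 32, profit 1·3 + 5·11 + 2·10 = 78.
5×W and 3×S: cost 30 ≤ 32, profit 5·11 + 3·10 = 85.
Best is 85.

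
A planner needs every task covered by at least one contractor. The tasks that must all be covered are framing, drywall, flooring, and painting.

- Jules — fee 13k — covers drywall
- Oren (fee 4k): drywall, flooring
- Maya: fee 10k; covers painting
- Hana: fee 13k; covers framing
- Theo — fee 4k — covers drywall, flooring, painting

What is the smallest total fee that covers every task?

This is a weighted set-cover instance.
Choose Hana and Theo: together they cover framing, drywall, flooring, painting — every task.
Total fee: 13 + 4 = 17.
No cover costs less than 17.

17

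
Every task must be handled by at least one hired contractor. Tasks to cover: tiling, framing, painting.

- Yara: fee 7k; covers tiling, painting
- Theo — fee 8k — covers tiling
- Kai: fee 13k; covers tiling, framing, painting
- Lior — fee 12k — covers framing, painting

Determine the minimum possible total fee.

13

The greedy cost-per-new-task heuristic would pick Yara and Lior for 19, but a cheaper cover exists.
Kai alone covers tiling, framing, painting — every task.
Total fee: 13.
No cover costs less than 13.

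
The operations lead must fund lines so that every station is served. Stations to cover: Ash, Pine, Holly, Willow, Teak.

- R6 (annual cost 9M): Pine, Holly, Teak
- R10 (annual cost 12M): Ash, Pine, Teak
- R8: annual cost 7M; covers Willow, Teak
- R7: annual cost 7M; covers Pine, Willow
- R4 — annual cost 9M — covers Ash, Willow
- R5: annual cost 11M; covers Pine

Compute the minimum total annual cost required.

This is an integer covering problem.
Choose R6 and R4: together they cover Ash, Pine, Holly, Willow, Teak — every station.
Total annual cost: 9 + 9 = 18.

18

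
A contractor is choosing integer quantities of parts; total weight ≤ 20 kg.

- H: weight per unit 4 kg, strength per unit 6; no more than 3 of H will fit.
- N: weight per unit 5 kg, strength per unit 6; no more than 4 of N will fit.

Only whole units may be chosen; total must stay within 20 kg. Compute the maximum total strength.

4×N: weight 20 ≤ 20, strength 4·6 = 24.
1×H and 3×N: weight 19 ≤ 20, strength 1·6 + 3·6 = 24.
Best is 24.

24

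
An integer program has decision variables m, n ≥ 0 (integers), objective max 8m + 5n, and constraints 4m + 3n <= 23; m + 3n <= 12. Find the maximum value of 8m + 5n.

45

Relaxing integrality, the LP optimum is 46.00 at (m,n) = (5.75, 0), which is not an integer point.
(m,n)=(5,1) is feasible, giving 45.
(m,n)=(4,2) is feasible, giving 42.
(m,n)=(5,0) is feasible, giving 40.
(m,n)=(4,1) is feasible, giving 37.
The best lattice point is (5,1), giving 45.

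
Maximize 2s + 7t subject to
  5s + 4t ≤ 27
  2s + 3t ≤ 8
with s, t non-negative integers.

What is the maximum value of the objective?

16

(s,t)=(1,2): 5·1+4·2=13≤27, 2·1+3·2=8≤8, objective 16.
(s,t)=(0,2): 5·0+4·2=8≤27, 2·0+3·2=6≤8, objective 14.
(s,t)=(2,1): 5·2+4·1=14≤27, 2·2+3·1=7≤8, objective 11.
The best lattice point is (1,2), giving 16.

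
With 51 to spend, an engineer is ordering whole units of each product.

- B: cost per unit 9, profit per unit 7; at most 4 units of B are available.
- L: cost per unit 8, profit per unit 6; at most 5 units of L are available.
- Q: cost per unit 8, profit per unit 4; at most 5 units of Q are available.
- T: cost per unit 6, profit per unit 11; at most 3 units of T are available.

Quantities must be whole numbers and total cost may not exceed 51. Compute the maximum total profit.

58

This is a bounded integer knapsack.
4×L and 3×T: cost 50 ≤ 51, profit 4·6 + 3·11 = 57.
1×B, 3×L, and 3×T: cost 51 ≤ 51, profit 1·7 + 3·6 + 3·11 = 58.
Best is 58.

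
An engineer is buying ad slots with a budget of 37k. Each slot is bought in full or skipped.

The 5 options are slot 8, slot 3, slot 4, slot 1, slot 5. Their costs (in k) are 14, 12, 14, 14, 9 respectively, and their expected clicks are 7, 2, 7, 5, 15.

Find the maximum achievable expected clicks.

29

Treat it as a binary knapsack problem.
Take slot 8, slot 4, and slot 5: cost 14 + 14 + 9 = 37 ≤ 37, expected clicks 7 + 7 + 15 = 29.
No other feasible combination does better.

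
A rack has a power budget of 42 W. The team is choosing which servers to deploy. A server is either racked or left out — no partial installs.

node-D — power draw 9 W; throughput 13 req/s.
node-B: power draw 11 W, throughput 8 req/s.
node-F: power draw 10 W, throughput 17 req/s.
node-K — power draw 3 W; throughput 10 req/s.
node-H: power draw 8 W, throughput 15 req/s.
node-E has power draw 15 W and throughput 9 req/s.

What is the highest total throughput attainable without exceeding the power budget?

63

Allowing fractional choices, the relaxed optimum would be about 63.6, but servers are indivisible.
node-D + node-F + node-K + node-H: power draw 9 + 10 + 3 + 8 = 30 ≤ 42, throughput 13 + 17 + 10 + 15 = 55.
node-D + node-F + node-H + node-E: power draw 9 + 10 + 8 + 15 = 42 ≤ 42, throughput 13 + 17 + 15 + 9 = 54.
node-D + node-B + node-F + node-K + node-H: power draw 9 + 11 + 10 + 3 + 8 = 41 ≤ 42, throughput 13 + 8 + 17 + 10 + 15 = 63.
Best is node-D, node-B, node-F, node-K, and node-H with total throughput 63.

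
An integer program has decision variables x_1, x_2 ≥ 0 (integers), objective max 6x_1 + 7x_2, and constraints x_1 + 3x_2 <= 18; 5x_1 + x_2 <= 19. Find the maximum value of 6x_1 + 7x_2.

The continuous relaxation peaks at (2.79, 5.07) with value 52.21; rounding to a feasible lattice point costs some objective.
(x_1,x_2)=(2,5): 1·2+3·5=17≤18, 5·2+1·5=15≤19, objective 47.
(x_1,x_2)=(3,4): 1·3+3·4=15≤18, 5·3+1·4=19≤19, objective 46.
(x_1,x_2)=(1,5): 1·1+3·5=16≤18, 5·1+1·5=10≤19, objective 41.
Maximum is 47 at (x_1,x_2)=(2,5).

47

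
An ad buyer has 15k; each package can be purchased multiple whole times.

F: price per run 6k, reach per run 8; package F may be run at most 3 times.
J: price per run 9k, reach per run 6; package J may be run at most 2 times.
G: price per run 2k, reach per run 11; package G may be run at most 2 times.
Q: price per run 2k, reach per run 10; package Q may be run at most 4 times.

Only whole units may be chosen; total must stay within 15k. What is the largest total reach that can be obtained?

62

2×G and 3×Q: price 10 ≤ 15, reach 2·11 + 3·10 = 52.
2×G and 4×Q: price 12 ≤ 15, reach 2·11 + 4·10 = 62.
Best is 62.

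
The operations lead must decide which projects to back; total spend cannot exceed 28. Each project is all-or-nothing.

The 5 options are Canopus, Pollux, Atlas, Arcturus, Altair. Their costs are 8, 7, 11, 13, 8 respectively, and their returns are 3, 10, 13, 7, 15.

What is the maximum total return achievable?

38

Allowing fractional choices, the relaxed optimum would be about 39.1, but projects are indivisible.
Pollux + Arcturus + Altair: cost 7 + 13 + 8 = 28 ≤ 28, return 10 + 7 + 15 = 32.
Canopus + Atlas + Altair: cost 8 + 11 + 8 = 27 ≤ 28, return 3 + 13 + 15 = 31.
Pollux + Atlas + Altair: cost 7 + 11 + 8 = 26 ≤ 28, return 10 + 13 + 15 = 38.
Best is Pollux, Atlas, and Altair with total return 38.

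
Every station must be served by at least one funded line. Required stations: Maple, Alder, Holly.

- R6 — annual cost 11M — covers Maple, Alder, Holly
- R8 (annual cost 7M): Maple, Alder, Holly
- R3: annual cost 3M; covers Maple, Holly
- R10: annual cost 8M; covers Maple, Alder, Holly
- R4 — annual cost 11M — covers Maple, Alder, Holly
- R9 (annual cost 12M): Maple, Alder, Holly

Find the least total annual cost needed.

R8 alone covers Maple, Alder, Holly — every station.
Total annual cost: 7.

7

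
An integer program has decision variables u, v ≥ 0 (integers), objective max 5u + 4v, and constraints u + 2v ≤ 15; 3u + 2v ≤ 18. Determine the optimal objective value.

34

The continuous relaxation peaks at (1.5, 6.75) with value 34.50; rounding to a feasible lattice point costs some objective.
(u,v)=(2,6) is feasible, giving 34.
(u,v)=(1,7) is feasible, giving 33.
Maximum is 34 at (u,v)=(2,6).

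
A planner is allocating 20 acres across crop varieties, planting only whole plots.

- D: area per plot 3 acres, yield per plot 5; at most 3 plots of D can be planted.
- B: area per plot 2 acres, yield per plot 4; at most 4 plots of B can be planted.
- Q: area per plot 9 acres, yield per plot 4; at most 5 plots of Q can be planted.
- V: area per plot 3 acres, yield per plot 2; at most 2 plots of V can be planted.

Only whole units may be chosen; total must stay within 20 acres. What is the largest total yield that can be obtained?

B has the best ratio (4/2); taking only B gives at most 4×4 = 16 (stopped by the supply cap of 4).
Mixing does better — 3×D, 4×B, and 1×V: area 20 ≤ 20, yield 3·5 + 4·4 + 1·2 = 33.

33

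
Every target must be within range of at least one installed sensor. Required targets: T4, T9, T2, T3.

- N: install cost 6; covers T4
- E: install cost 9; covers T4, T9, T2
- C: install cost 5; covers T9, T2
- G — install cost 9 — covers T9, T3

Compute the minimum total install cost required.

The greedy cost-per-new-target heuristic would pick C, N, and G for 20, but a cheaper cover exists.
Choose E and G: together they cover T4, T9, T2, T3 — every target.
Total install cost: 9 + 9 = 18.
No cover costs less than 18.

18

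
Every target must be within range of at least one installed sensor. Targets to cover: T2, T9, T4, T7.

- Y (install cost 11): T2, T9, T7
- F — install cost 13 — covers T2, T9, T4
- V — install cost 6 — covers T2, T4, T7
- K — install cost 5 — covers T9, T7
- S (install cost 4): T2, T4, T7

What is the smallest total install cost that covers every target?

Choose K and S: together they cover T2, T9, T4, T7 — every target.
Total install cost: 5 + 4 = 9.
No cover costs less than 9.

9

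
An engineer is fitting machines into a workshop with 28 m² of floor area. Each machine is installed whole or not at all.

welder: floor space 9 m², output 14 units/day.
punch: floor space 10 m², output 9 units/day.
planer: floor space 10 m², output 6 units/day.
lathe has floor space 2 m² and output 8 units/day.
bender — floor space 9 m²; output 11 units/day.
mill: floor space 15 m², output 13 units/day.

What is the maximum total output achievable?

Take welder, lathe, and mill: floor space 9 + 2 + 15 = 26 ≤ 28, output 14 + 8 + 13 = 35.
No other feasible combination does better.

35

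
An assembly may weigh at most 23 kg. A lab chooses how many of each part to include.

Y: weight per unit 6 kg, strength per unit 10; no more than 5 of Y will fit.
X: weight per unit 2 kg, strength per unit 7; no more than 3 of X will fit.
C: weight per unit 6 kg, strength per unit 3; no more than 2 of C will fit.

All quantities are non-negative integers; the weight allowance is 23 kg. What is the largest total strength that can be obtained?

44

This is a bounded integer knapsack.
Take 3×Y and 2×X: weight 22 ≤ 23, strength 3·10 + 2·7 = 44.
No other integer combination yields more.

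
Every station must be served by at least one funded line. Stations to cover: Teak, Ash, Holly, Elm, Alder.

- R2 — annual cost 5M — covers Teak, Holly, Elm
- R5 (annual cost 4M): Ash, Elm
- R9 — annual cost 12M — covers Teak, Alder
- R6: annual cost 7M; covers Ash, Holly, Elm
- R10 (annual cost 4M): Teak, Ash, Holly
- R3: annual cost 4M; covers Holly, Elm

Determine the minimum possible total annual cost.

The greedy cost-per-new-station heuristic would pick R10, R5, and R9 for 20, but a cheaper cover exists.
Choose R9 and R6: together they cover Teak, Ash, Holly, Elm, Alder — every station.
Total annual cost: 12 + 7 = 19.
No cover costs less than 19.

19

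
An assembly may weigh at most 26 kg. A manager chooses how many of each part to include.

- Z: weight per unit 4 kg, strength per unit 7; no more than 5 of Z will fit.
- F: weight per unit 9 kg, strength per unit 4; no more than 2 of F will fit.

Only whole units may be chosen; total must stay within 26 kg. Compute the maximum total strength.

35

This is a bounded integer knapsack.
4×Z and 1×F: weight 25 ≤ 26, strength 4·7 + 1·4 = 32.
5×Z: weight 20 ≤ 26, strength 5·7 = 35.
Best is 35.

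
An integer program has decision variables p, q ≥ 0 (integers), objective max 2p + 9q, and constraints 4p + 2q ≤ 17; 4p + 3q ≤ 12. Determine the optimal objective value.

36

(p,q)=(0,4): 4·0+2·4=8≤17, 4·0+3·4=12≤12, objective 36.
(p,q)=(0,3): 4·0+2·3=6≤17, 4·0+3·3=9≤12, objective 27.
Maximum is 36 at (p,q)=(0,4).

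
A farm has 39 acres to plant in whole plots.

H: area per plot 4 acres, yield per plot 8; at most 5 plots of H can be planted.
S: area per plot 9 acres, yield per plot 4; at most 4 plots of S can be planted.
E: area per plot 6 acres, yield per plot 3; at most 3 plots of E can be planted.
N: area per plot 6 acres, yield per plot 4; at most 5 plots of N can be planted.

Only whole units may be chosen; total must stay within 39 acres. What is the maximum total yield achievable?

5×H, 1×E, and 2×N: area 38 ≤ 39, yield 5·8 + 1·3 + 2·4 = 51.
5×H and 3×N: area 38 ≤ 39, yield 5·8 + 3·4 = 52.
Best is 52.

52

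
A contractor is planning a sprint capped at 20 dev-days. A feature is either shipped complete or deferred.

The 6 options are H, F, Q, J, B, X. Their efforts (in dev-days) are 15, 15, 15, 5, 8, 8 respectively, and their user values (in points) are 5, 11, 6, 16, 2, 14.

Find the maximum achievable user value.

Treat it as a binary knapsack problem.
Allowing fractional choices, the relaxed optimum would be about 35.1, but features are indivisible.
Q + J: effort 15 + 5 = 20 ≤ 20, user value 6 + 16 = 22.
F + J: effort 15 + 5 = 20 ≤ 20, user value 11 + 16 = 27.
J + X: effort 5 + 8 = 13 ≤ 20, user value 16 + 14 = 30.
Best is J and X with total user value 30.

30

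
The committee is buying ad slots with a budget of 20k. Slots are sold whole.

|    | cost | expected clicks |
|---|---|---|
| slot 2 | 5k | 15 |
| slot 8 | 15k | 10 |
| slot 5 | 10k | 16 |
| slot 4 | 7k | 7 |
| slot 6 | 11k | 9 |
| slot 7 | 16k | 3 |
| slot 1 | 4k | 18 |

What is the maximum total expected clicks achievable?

Allowing fractional choices, the relaxed optimum would be about 50.0, but ad slots are indivisible.
slot 2 + slot 5 + slot 1: cost 5 + 10 + 4 = 19 ≤ 20, expected clicks 15 + 16 + 18 = 49.
slot 2 + slot 6 + slot 1: cost 5 + 11 + 4 = 20 ≤ 20, expected clicks 15 + 9 + 18 = 42.
Best is slot 2, slot 5, and slot 1 with total expected clicks 49.

49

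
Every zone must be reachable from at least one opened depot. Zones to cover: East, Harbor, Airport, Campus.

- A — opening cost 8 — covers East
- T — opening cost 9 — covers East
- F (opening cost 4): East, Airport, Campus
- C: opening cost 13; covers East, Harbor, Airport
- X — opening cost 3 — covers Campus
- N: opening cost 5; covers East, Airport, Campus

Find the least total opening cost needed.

This is a weighted set-cover instance.
Choose C and X: together they cover East, Harbor, Airport, Campus — every zone.
Total opening cost: 13 + 3 = 16.

16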